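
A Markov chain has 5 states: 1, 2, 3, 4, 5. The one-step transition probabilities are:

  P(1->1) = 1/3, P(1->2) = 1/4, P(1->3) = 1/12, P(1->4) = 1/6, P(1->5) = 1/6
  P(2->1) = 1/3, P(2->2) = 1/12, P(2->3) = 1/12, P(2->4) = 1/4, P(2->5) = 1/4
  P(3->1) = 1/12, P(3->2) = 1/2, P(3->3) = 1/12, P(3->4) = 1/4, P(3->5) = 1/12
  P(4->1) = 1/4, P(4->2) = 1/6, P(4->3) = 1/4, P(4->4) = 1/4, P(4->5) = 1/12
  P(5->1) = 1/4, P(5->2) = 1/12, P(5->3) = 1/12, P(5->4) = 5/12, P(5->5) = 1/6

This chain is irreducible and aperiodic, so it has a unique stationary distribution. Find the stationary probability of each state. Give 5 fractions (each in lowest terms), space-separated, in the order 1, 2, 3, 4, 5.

The stationary distribution satisfies pi = pi * P, i.e.:
  pi_1 = 1/3*pi_1 + 1/3*pi_2 + 1/12*pi_3 + 1/4*pi_4 + 1/4*pi_5
  pi_2 = 1/4*pi_1 + 1/12*pi_2 + 1/2*pi_3 + 1/6*pi_4 + 1/12*pi_5
  pi_3 = 1/12*pi_1 + 1/12*pi_2 + 1/12*pi_3 + 1/4*pi_4 + 1/12*pi_5
  pi_4 = 1/6*pi_1 + 1/4*pi_2 + 1/4*pi_3 + 1/4*pi_4 + 5/12*pi_5
  pi_5 = 1/6*pi_1 + 1/4*pi_2 + 1/12*pi_3 + 1/12*pi_4 + 1/6*pi_5
with normalization: pi_1 + pi_2 + pi_3 + pi_4 + pi_5 = 1.

Using the first 4 balance equations plus normalization, the linear system A*pi = b is:
  [-2/3, 1/3, 1/12, 1/4, 1/4] . pi = 0
  [1/4, -11/12, 1/2, 1/6, 1/12] . pi = 0
  [1/12, 1/12, -11/12, 1/4, 1/12] . pi = 0
  [1/6, 1/4, 1/4, -3/4, 5/12] . pi = 0
  [1, 1, 1, 1, 1] . pi = 1

Solving yields:
  pi_1 = 3051/11375
  pi_2 = 2291/11375
  pi_3 = 571/4550
  pi_4 = 1151/4550
  pi_5 = 1728/11375

Verification (pi * P):
  3051/11375*1/3 + 2291/11375*1/3 + 571/4550*1/12 + 1151/4550*1/4 + 1728/11375*1/4 = 3051/11375 = pi_1  (ok)
  3051/11375*1/4 + 2291/11375*1/12 + 571/4550*1/2 + 1151/4550*1/6 + 1728/11375*1/12 = 2291/11375 = pi_2  (ok)
  3051/11375*1/12 + 2291/11375*1/12 + 571/4550*1/12 + 1151/4550*1/4 + 1728/11375*1/12 = 571/4550 = pi_3  (ok)
  3051/11375*1/6 + 2291/11375*1/4 + 571/4550*1/4 + 1151/4550*1/4 + 1728/11375*5/12 = 1151/4550 = pi_4  (ok)
  3051/11375*1/6 + 2291/11375*1/4 + 571/4550*1/12 + 1151/4550*1/12 + 1728/11375*1/6 = 1728/11375 = pi_5  (ok)

Answer: 3051/11375 2291/11375 571/4550 1151/4550 1728/11375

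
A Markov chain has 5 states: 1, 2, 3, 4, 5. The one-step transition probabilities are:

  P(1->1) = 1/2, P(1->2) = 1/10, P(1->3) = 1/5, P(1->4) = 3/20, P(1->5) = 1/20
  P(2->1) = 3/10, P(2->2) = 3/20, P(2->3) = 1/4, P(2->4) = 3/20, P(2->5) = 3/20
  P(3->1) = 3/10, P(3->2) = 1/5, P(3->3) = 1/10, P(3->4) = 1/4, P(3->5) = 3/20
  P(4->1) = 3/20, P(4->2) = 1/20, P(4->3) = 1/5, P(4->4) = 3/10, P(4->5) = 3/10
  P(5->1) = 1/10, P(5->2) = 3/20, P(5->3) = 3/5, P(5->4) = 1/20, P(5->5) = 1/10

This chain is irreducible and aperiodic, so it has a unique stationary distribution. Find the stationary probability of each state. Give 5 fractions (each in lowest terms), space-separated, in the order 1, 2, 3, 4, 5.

Answer: 13247/43494 8345/65241 31159/130482 12266/65241 1020/7249

Derivation:
The stationary distribution satisfies pi = pi * P, i.e.:
  pi_1 = 1/2*pi_1 + 3/10*pi_2 + 3/10*pi_3 + 3/20*pi_4 + 1/10*pi_5
  pi_2 = 1/10*pi_1 + 3/20*pi_2 + 1/5*pi_3 + 1/20*pi_4 + 3/20*pi_5
  pi_3 = 1/5*pi_1 + 1/4*pi_2 + 1/10*pi_3 + 1/5*pi_4 + 3/5*pi_5
  pi_4 = 3/20*pi_1 + 3/20*pi_2 + 1/4*pi_3 + 3/10*pi_4 + 1/20*pi_5
  pi_5 = 1/20*pi_1 + 3/20*pi_2 + 3/20*pi_3 + 3/10*pi_4 + 1/10*pi_5
with normalization: pi_1 + pi_2 + pi_3 + pi_4 + pi_5 = 1.

Using the first 4 balance equations plus normalization, the linear system A*pi = b is:
  [-1/2, 3/10, 3/10, 3/20, 1/10] . pi = 0
  [1/10, -17/20, 1/5, 1/20, 3/20] . pi = 0
  [1/5, 1/4, -9/10, 1/5, 3/5] . pi = 0
  [3/20, 3/20, 1/4, -7/10, 1/20] . pi = 0
  [1, 1, 1, 1, 1] . pi = 1

Solving yields:
  pi_1 = 13247/43494
  pi_2 = 8345/65241
  pi_3 = 31159/130482
  pi_4 = 12266/65241
  pi_5 = 1020/7249

Verification (pi * P):
  13247/43494*1/2 + 8345/65241*3/10 + 31159/130482*3/10 + 12266/65241*3/20 + 1020/7249*1/10 = 13247/43494 = pi_1  (ok)
  13247/43494*1/10 + 8345/65241*3/20 + 31159/130482*1/5 + 12266/65241*1/20 + 1020/7249*3/20 = 8345/65241 = pi_2  (ok)
  13247/43494*1/5 + 8345/65241*1/4 + 31159/130482*1/10 + 12266/65241*1/5 + 1020/7249*3/5 = 31159/130482 = pi_3  (ok)
  13247/43494*3/20 + 8345/65241*3/20 + 31159/130482*1/4 + 12266/65241*3/10 + 1020/7249*1/20 = 12266/65241 = pi_4  (ok)
  13247/43494*1/20 + 8345/65241*3/20 + 31159/130482*3/20 + 12266/65241*3/10 + 1020/7249*1/10 = 1020/7249 = pi_5  (ok)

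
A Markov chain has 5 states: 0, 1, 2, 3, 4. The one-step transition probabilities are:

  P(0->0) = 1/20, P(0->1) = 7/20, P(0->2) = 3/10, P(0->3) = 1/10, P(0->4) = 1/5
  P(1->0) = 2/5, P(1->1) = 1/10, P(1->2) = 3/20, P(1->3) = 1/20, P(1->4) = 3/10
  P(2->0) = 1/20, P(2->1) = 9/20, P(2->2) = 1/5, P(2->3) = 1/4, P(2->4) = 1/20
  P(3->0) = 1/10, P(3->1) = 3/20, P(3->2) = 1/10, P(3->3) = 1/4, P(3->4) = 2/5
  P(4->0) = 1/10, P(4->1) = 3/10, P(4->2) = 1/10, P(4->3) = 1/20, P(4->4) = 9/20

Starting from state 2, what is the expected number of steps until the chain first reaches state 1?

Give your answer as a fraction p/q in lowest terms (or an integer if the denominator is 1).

Let h_i = expected steps to first reach 1 from state i.
Boundary: h_1 = 0.
First-step equations for the other states:
  h_0 = 1 + 1/20*h_0 + 7/20*h_1 + 3/10*h_2 + 1/10*h_3 + 1/5*h_4
  h_2 = 1 + 1/20*h_0 + 9/20*h_1 + 1/5*h_2 + 1/4*h_3 + 1/20*h_4
  h_3 = 1 + 1/10*h_0 + 3/20*h_1 + 1/10*h_2 + 1/4*h_3 + 2/5*h_4
  h_4 = 1 + 1/10*h_0 + 3/10*h_1 + 1/10*h_2 + 1/20*h_3 + 9/20*h_4

Substituting h_1 = 0 and rearranging gives the linear system (I - Q) h = 1:
  [19/20, -3/10, -1/10, -1/5] . (h_0, h_2, h_3, h_4) = 1
  [-1/20, 4/5, -1/4, -1/20] . (h_0, h_2, h_3, h_4) = 1
  [-1/10, -1/10, 3/4, -2/5] . (h_0, h_2, h_3, h_4) = 1
  [-1/10, -1/10, -1/20, 11/20] . (h_0, h_2, h_3, h_4) = 1

Solving yields:
  h_0 = 14335/4721
  h_2 = 26845/9442
  h_3 = 18145/4721
  h_4 = 15280/4721

Starting state is 2, so the expected hitting time is h_2 = 26845/9442.

Answer: 26845/9442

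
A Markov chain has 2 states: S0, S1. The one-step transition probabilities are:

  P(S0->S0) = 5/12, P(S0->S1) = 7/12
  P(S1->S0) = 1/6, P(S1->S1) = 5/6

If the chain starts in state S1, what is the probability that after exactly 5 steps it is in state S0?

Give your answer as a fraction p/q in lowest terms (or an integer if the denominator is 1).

Computing P^5 by repeated multiplication:
P^1 =
  S0: [5/12, 7/12]
  S1: [1/6, 5/6]
P^2 =
  S0: [13/48, 35/48]
  S1: [5/24, 19/24]
P^3 =
  S0: [15/64, 49/64]
  S1: [7/32, 25/32]
P^4 =
  S0: [173/768, 595/768]
  S1: [85/384, 299/384]
P^5 =
  S0: [685/3072, 2387/3072]
  S1: [341/1536, 1195/1536]

(P^5)[S1 -> S0] = 341/1536

Answer: 341/1536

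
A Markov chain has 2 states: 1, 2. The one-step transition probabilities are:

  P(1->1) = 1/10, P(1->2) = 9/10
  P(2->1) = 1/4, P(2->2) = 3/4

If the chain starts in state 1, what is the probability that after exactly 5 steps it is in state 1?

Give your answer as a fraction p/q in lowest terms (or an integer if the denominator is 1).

Computing P^5 by repeated multiplication:
P^1 =
  1: [1/10, 9/10]
  2: [1/4, 3/4]
P^2 =
  1: [47/200, 153/200]
  2: [17/80, 63/80]
P^3 =
  1: [859/4000, 3141/4000]
  2: [349/1600, 1251/1600]
P^4 =
  1: [17423/80000, 62577/80000]
  2: [6953/32000, 25047/32000]
P^5 =
  1: [347731/1600000, 1252269/1600000]
  2: [139141/640000, 500859/640000]

(P^5)[1 -> 1] = 347731/1600000

Answer: 347731/1600000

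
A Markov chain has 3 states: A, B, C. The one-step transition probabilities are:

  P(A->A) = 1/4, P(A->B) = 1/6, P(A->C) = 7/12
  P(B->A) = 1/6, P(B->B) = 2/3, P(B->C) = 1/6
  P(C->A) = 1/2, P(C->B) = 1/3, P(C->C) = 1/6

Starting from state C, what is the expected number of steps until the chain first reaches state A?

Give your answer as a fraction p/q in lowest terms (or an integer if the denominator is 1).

Answer: 3

Derivation:
Let h_i = expected steps to first reach A from state i.
Boundary: h_A = 0.
First-step equations for the other states:
  h_B = 1 + 1/6*h_A + 2/3*h_B + 1/6*h_C
  h_C = 1 + 1/2*h_A + 1/3*h_B + 1/6*h_C

Substituting h_A = 0 and rearranging gives the linear system (I - Q) h = 1:
  [1/3, -1/6] . (h_B, h_C) = 1
  [-1/3, 5/6] . (h_B, h_C) = 1

Solving yields:
  h_B = 9/2
  h_C = 3

Starting state is C, so the expected hitting time is h_C = 3.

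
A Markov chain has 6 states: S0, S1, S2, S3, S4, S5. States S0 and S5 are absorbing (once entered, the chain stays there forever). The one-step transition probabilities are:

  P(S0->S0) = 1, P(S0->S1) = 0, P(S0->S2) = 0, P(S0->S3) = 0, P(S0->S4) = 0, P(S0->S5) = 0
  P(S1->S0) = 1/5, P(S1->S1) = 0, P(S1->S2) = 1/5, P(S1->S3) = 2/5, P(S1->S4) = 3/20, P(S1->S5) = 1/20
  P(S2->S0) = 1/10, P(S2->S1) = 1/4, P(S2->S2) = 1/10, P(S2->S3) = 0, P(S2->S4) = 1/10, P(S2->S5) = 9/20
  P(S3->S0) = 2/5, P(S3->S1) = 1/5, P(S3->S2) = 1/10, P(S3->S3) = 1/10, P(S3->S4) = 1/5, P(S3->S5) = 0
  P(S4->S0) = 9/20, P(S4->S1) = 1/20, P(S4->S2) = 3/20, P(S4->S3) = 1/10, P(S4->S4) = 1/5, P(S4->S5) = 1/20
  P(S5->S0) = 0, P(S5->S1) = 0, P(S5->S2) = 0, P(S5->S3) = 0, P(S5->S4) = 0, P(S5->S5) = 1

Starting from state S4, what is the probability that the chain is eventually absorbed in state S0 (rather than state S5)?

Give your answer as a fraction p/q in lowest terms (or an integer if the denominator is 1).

Let a_i = P(absorbed in S0 | start in state i).
Boundary conditions: a_S0 = 1, a_S5 = 0.
For each transient state i, a_i = sum_j P(i->j) * a_j:
  a_S1 = 1/5*a_S0 + 0*a_S1 + 1/5*a_S2 + 2/5*a_S3 + 3/20*a_S4 + 1/20*a_S5
  a_S2 = 1/10*a_S0 + 1/4*a_S1 + 1/10*a_S2 + 0*a_S3 + 1/10*a_S4 + 9/20*a_S5
  a_S3 = 2/5*a_S0 + 1/5*a_S1 + 1/10*a_S2 + 1/10*a_S3 + 1/5*a_S4 + 0*a_S5
  a_S4 = 9/20*a_S0 + 1/20*a_S1 + 3/20*a_S2 + 1/10*a_S3 + 1/5*a_S4 + 1/20*a_S5

Substituting a_S0 = 1 and a_S5 = 0, rearrange to (I - Q) a = r where r[i] = P(i -> S0):
  [1, -1/5, -2/5, -3/20] . (a_S1, a_S2, a_S3, a_S4) = 1/5
  [-1/4, 9/10, 0, -1/10] . (a_S1, a_S2, a_S3, a_S4) = 1/10
  [-1/5, -1/10, 9/10, -1/5] . (a_S1, a_S2, a_S3, a_S4) = 2/5
  [-1/20, -3/20, -1/10, 4/5] . (a_S1, a_S2, a_S3, a_S4) = 9/20

Solving yields:
  a_S1 = 28772/39503
  a_S2 = 15833/39503
  a_S3 = 32613/39503
  a_S4 = 31064/39503

Starting state is S4, so the absorption probability is a_S4 = 31064/39503.

Answer: 31064/39503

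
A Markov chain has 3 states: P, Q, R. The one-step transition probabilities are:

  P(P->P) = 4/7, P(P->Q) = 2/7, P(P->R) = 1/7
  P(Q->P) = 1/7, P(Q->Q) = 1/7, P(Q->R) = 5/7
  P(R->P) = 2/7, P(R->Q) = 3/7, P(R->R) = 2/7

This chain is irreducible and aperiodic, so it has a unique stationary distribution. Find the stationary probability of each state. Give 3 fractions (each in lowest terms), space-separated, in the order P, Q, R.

The stationary distribution satisfies pi = pi * P, i.e.:
  pi_P = 4/7*pi_P + 1/7*pi_Q + 2/7*pi_R
  pi_Q = 2/7*pi_P + 1/7*pi_Q + 3/7*pi_R
  pi_R = 1/7*pi_P + 5/7*pi_Q + 2/7*pi_R
with normalization: pi_P + pi_Q + pi_R = 1.

Using the first 2 balance equations plus normalization, the linear system A*pi = b is:
  [-3/7, 1/7, 2/7] . pi = 0
  [2/7, -6/7, 3/7] . pi = 0
  [1, 1, 1] . pi = 1

Solving yields:
  pi_P = 15/44
  pi_Q = 13/44
  pi_R = 4/11

Verification (pi * P):
  15/44*4/7 + 13/44*1/7 + 4/11*2/7 = 15/44 = pi_P  (ok)
  15/44*2/7 + 13/44*1/7 + 4/11*3/7 = 13/44 = pi_Q  (ok)
  15/44*1/7 + 13/44*5/7 + 4/11*2/7 = 4/11 = pi_R  (ok)

Answer: 15/44 13/44 4/11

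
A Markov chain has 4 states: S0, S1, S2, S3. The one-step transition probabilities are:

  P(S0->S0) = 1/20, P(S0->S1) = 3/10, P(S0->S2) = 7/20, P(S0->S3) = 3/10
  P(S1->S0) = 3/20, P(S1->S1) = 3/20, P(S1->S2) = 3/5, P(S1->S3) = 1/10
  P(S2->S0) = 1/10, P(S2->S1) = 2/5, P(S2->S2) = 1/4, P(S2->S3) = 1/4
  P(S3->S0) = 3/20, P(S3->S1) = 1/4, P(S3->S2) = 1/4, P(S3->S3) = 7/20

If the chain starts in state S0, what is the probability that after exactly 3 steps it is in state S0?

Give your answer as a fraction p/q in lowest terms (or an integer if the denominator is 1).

Computing P^3 by repeated multiplication:
P^1 =
  S0: [1/20, 3/10, 7/20, 3/10]
  S1: [3/20, 3/20, 3/5, 1/10]
  S2: [1/10, 2/5, 1/4, 1/4]
  S3: [3/20, 1/4, 1/4, 7/20]
P^2 =
  S0: [51/400, 11/40, 9/25, 19/80]
  S1: [21/200, 133/400, 127/400, 49/200]
  S2: [51/400, 101/400, 2/5, 11/50]
  S3: [49/400, 27/100, 141/400, 51/200]
P^3 =
  S0: [477/4000, 2263/8000, 359/1000, 1911/8000]
  S1: [989/8000, 2157/8000, 603/1600, 1839/8000]
  S2: [469/4000, 2329/8000, 2809/8000, 481/2000]
  S3: [961/8000, 141/500, 1427/4000, 1929/8000]

(P^3)[S0 -> S0] = 477/4000

Answer: 477/4000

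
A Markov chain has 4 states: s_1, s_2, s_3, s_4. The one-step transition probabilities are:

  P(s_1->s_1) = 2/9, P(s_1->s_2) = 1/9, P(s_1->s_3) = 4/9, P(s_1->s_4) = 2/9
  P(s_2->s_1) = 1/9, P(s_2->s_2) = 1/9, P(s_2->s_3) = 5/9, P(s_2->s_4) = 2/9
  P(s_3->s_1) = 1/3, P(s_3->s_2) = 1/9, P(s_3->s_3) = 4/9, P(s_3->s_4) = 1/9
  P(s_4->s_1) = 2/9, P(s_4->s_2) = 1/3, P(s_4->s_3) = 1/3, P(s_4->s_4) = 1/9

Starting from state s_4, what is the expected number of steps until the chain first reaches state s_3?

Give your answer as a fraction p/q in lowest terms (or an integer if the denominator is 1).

Let h_i = expected steps to first reach s_3 from state i.
Boundary: h_s_3 = 0.
First-step equations for the other states:
  h_s_1 = 1 + 2/9*h_s_1 + 1/9*h_s_2 + 4/9*h_s_3 + 2/9*h_s_4
  h_s_2 = 1 + 1/9*h_s_1 + 1/9*h_s_2 + 5/9*h_s_3 + 2/9*h_s_4
  h_s_4 = 1 + 2/9*h_s_1 + 1/3*h_s_2 + 1/3*h_s_3 + 1/9*h_s_4

Substituting h_s_3 = 0 and rearranging gives the linear system (I - Q) h = 1:
  [7/9, -1/9, -2/9] . (h_s_1, h_s_2, h_s_4) = 1
  [-1/9, 8/9, -2/9] . (h_s_1, h_s_2, h_s_4) = 1
  [-2/9, -1/3, 8/9] . (h_s_1, h_s_2, h_s_4) = 1

Solving yields:
  h_s_1 = 405/178
  h_s_2 = 180/89
  h_s_4 = 873/356

Starting state is s_4, so the expected hitting time is h_s_4 = 873/356.

Answer: 873/356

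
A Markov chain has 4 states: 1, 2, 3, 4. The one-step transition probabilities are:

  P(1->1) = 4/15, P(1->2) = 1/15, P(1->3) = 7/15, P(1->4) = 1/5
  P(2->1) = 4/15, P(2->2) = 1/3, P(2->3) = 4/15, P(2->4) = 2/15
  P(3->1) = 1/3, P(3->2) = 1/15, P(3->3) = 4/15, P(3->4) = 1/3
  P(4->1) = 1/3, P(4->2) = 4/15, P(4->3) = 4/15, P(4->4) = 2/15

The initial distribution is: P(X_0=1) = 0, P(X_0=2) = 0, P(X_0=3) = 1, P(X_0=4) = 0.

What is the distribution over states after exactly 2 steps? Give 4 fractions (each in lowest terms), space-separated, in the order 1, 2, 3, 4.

Answer: 23/75 34/225 1/3 47/225

Derivation:
Propagating the distribution step by step (d_{t+1} = d_t * P):
d_0 = (1=0, 2=0, 3=1, 4=0)
  d_1[1] = 0*4/15 + 0*4/15 + 1*1/3 + 0*1/3 = 1/3
  d_1[2] = 0*1/15 + 0*1/3 + 1*1/15 + 0*4/15 = 1/15
  d_1[3] = 0*7/15 + 0*4/15 + 1*4/15 + 0*4/15 = 4/15
  d_1[4] = 0*1/5 + 0*2/15 + 1*1/3 + 0*2/15 = 1/3
d_1 = (1=1/3, 2=1/15, 3=4/15, 4=1/3)
  d_2[1] = 1/3*4/15 + 1/15*4/15 + 4/15*1/3 + 1/3*1/3 = 23/75
  d_2[2] = 1/3*1/15 + 1/15*1/3 + 4/15*1/15 + 1/3*4/15 = 34/225
  d_2[3] = 1/3*7/15 + 1/15*4/15 + 4/15*4/15 + 1/3*4/15 = 1/3
  d_2[4] = 1/3*1/5 + 1/15*2/15 + 4/15*1/3 + 1/3*2/15 = 47/225
d_2 = (1=23/75, 2=34/225, 3=1/3, 4=47/225)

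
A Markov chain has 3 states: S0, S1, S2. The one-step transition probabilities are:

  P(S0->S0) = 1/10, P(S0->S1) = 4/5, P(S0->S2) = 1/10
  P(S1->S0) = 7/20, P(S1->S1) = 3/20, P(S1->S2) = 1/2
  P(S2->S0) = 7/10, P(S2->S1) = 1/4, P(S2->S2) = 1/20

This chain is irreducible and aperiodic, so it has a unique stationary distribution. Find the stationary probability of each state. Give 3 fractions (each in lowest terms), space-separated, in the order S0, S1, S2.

The stationary distribution satisfies pi = pi * P, i.e.:
  pi_S0 = 1/10*pi_S0 + 7/20*pi_S1 + 7/10*pi_S2
  pi_S1 = 4/5*pi_S0 + 3/20*pi_S1 + 1/4*pi_S2
  pi_S2 = 1/10*pi_S0 + 1/2*pi_S1 + 1/20*pi_S2
with normalization: pi_S0 + pi_S1 + pi_S2 = 1.

Using the first 2 balance equations plus normalization, the linear system A*pi = b is:
  [-9/10, 7/20, 7/10] . pi = 0
  [4/5, -17/20, 1/4] . pi = 0
  [1, 1, 1] . pi = 1

Solving yields:
  pi_S0 = 273/781
  pi_S1 = 314/781
  pi_S2 = 194/781

Verification (pi * P):
  273/781*1/10 + 314/781*7/20 + 194/781*7/10 = 273/781 = pi_S0  (ok)
  273/781*4/5 + 314/781*3/20 + 194/781*1/4 = 314/781 = pi_S1  (ok)
  273/781*1/10 + 314/781*1/2 + 194/781*1/20 = 194/781 = pi_S2  (ok)

Answer: 273/781 314/781 194/781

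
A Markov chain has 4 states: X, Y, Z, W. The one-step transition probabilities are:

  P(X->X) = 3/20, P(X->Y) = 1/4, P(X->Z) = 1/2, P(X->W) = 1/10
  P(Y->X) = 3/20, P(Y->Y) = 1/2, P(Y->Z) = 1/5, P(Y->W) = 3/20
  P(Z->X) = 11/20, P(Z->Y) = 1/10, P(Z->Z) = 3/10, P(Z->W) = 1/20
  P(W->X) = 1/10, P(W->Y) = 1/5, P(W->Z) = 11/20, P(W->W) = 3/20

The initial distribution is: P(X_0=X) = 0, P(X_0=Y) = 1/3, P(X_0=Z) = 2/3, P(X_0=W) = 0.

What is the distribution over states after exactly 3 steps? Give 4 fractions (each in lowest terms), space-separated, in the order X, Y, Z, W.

Propagating the distribution step by step (d_{t+1} = d_t * P):
d_0 = (X=0, Y=1/3, Z=2/3, W=0)
  d_1[X] = 0*3/20 + 1/3*3/20 + 2/3*11/20 + 0*1/10 = 5/12
  d_1[Y] = 0*1/4 + 1/3*1/2 + 2/3*1/10 + 0*1/5 = 7/30
  d_1[Z] = 0*1/2 + 1/3*1/5 + 2/3*3/10 + 0*11/20 = 4/15
  d_1[W] = 0*1/10 + 1/3*3/20 + 2/3*1/20 + 0*3/20 = 1/12
d_1 = (X=5/12, Y=7/30, Z=4/15, W=1/12)
  d_2[X] = 5/12*3/20 + 7/30*3/20 + 4/15*11/20 + 1/12*1/10 = 101/400
  d_2[Y] = 5/12*1/4 + 7/30*1/2 + 4/15*1/10 + 1/12*1/5 = 317/1200
  d_2[Z] = 5/12*1/2 + 7/30*1/5 + 4/15*3/10 + 1/12*11/20 = 457/1200
  d_2[W] = 5/12*1/10 + 7/30*3/20 + 4/15*1/20 + 1/12*3/20 = 41/400
d_2 = (X=101/400, Y=317/1200, Z=457/1200, W=41/400)
  d_3[X] = 101/400*3/20 + 317/1200*3/20 + 457/1200*11/20 + 41/400*1/10 = 7133/24000
  d_3[Y] = 101/400*1/4 + 317/1200*1/2 + 457/1200*1/10 + 41/400*1/5 = 6091/24000
  d_3[Z] = 101/400*1/2 + 317/1200*1/5 + 457/1200*3/10 + 41/400*11/20 = 8393/24000
  d_3[W] = 101/400*1/10 + 317/1200*3/20 + 457/1200*1/20 + 41/400*3/20 = 2383/24000
d_3 = (X=7133/24000, Y=6091/24000, Z=8393/24000, W=2383/24000)

Answer: 7133/24000 6091/24000 8393/24000 2383/24000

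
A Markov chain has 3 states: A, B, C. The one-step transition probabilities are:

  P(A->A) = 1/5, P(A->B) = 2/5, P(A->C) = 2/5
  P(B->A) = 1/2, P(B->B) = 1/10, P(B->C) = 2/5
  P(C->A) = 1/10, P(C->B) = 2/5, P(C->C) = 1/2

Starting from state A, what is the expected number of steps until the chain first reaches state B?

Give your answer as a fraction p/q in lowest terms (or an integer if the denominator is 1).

Let h_i = expected steps to first reach B from state i.
Boundary: h_B = 0.
First-step equations for the other states:
  h_A = 1 + 1/5*h_A + 2/5*h_B + 2/5*h_C
  h_C = 1 + 1/10*h_A + 2/5*h_B + 1/2*h_C

Substituting h_B = 0 and rearranging gives the linear system (I - Q) h = 1:
  [4/5, -2/5] . (h_A, h_C) = 1
  [-1/10, 1/2] . (h_A, h_C) = 1

Solving yields:
  h_A = 5/2
  h_C = 5/2

Starting state is A, so the expected hitting time is h_A = 5/2.

Answer: 5/2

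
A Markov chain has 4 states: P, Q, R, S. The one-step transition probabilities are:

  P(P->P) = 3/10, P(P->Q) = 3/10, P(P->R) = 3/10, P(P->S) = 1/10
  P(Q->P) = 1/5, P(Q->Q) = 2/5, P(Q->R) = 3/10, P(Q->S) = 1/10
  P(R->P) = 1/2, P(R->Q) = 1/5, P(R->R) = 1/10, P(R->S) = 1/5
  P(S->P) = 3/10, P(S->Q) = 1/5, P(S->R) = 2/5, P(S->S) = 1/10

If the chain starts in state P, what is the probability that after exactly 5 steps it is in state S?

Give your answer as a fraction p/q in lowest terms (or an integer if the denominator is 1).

Computing P^5 by repeated multiplication:
P^1 =
  P: [3/10, 3/10, 3/10, 1/10]
  Q: [1/5, 2/5, 3/10, 1/10]
  R: [1/2, 1/5, 1/10, 1/5]
  S: [3/10, 1/5, 2/5, 1/10]
P^2 =
  P: [33/100, 29/100, 1/4, 13/100]
  Q: [8/25, 3/10, 1/4, 13/100]
  R: [3/10, 29/100, 3/10, 11/100]
  S: [9/25, 27/100, 23/100, 7/50]
P^3 =
  P: [321/1000, 291/1000, 263/1000, 1/8]
  Q: [8/25, 73/250, 263/1000, 1/8]
  R: [331/1000, 36/125, 251/1000, 13/100]
  S: [319/1000, 29/100, 67/250, 123/1000]
P^4 =
  P: [647/2000, 2903/10000, 2599/10000, 1263/10000]
  Q: [1617/5000, 363/1250, 2599/10000, 1263/10000]
  R: [1607/5000, 2907/10000, 657/2500, 1251/10000]
  S: [1623/5000, 2899/10000, 2587/10000, 317/2500]
P^5 =
  P: [6459/20000, 29041/100000, 5213/20000, 12599/100000]
  Q: [16147/50000, 14521/50000, 5213/20000, 12599/100000]
  R: [32349/100000, 7257/25000, 5199/20000, 3157/25000]
  S: [1291/4000, 7261/25000, 13047/50000, 12587/100000]

(P^5)[P -> S] = 12599/100000

Answer: 12599/100000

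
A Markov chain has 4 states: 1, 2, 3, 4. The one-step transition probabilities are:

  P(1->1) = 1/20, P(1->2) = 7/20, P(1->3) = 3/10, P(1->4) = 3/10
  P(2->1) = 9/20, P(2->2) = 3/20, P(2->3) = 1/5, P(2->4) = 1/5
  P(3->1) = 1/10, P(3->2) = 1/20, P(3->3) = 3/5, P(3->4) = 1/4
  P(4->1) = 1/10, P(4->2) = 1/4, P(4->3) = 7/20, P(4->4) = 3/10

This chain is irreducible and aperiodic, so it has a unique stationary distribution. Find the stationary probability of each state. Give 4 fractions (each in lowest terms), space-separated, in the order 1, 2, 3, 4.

Answer: 193/1288 211/1288 39/92 169/644

Derivation:
The stationary distribution satisfies pi = pi * P, i.e.:
  pi_1 = 1/20*pi_1 + 9/20*pi_2 + 1/10*pi_3 + 1/10*pi_4
  pi_2 = 7/20*pi_1 + 3/20*pi_2 + 1/20*pi_3 + 1/4*pi_4
  pi_3 = 3/10*pi_1 + 1/5*pi_2 + 3/5*pi_3 + 7/20*pi_4
  pi_4 = 3/10*pi_1 + 1/5*pi_2 + 1/4*pi_3 + 3/10*pi_4
with normalization: pi_1 + pi_2 + pi_3 + pi_4 = 1.

Using the first 3 balance equations plus normalization, the linear system A*pi = b is:
  [-19/20, 9/20, 1/10, 1/10] . pi = 0
  [7/20, -17/20, 1/20, 1/4] . pi = 0
  [3/10, 1/5, -2/5, 7/20] . pi = 0
  [1, 1, 1, 1] . pi = 1

Solving yields:
  pi_1 = 193/1288
  pi_2 = 211/1288
  pi_3 = 39/92
  pi_4 = 169/644

Verification (pi * P):
  193/1288*1/20 + 211/1288*9/20 + 39/92*1/10 + 169/644*1/10 = 193/1288 = pi_1  (ok)
  193/1288*7/20 + 211/1288*3/20 + 39/92*1/20 + 169/644*1/4 = 211/1288 = pi_2  (ok)
  193/1288*3/10 + 211/1288*1/5 + 39/92*3/5 + 169/644*7/20 = 39/92 = pi_3  (ok)
  193/1288*3/10 + 211/1288*1/5 + 39/92*1/4 + 169/644*3/10 = 169/644 = pi_4  (ok)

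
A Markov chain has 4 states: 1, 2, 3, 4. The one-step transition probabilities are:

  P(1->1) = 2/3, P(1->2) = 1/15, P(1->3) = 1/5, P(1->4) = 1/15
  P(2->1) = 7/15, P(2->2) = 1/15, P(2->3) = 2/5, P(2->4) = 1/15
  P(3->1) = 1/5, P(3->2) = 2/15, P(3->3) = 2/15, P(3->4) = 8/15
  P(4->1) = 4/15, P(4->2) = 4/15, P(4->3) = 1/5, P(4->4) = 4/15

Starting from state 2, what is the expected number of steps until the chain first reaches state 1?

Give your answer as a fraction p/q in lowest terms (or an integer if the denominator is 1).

Let h_i = expected steps to first reach 1 from state i.
Boundary: h_1 = 0.
First-step equations for the other states:
  h_2 = 1 + 7/15*h_1 + 1/15*h_2 + 2/5*h_3 + 1/15*h_4
  h_3 = 1 + 1/5*h_1 + 2/15*h_2 + 2/15*h_3 + 8/15*h_4
  h_4 = 1 + 4/15*h_1 + 4/15*h_2 + 1/5*h_3 + 4/15*h_4

Substituting h_1 = 0 and rearranging gives the linear system (I - Q) h = 1:
  [14/15, -2/5, -1/15] . (h_2, h_3, h_4) = 1
  [-2/15, 13/15, -8/15] . (h_2, h_3, h_4) = 1
  [-4/15, -1/5, 11/15] . (h_2, h_3, h_4) = 1

Solving yields:
  h_2 = 1245/428
  h_3 = 795/214
  h_4 = 735/214

Starting state is 2, so the expected hitting time is h_2 = 1245/428.

Answer: 1245/428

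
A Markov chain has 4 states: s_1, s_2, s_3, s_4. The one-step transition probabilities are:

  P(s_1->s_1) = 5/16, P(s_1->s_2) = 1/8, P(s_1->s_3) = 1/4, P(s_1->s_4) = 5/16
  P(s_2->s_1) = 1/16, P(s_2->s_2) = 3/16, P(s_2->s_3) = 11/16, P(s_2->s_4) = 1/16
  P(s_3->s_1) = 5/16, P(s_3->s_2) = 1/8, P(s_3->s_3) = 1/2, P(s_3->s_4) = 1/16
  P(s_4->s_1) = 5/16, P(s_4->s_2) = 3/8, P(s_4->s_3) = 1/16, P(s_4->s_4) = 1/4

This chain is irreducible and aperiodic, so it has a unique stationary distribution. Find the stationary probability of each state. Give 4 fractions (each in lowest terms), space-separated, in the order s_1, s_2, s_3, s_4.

The stationary distribution satisfies pi = pi * P, i.e.:
  pi_s_1 = 5/16*pi_s_1 + 1/16*pi_s_2 + 5/16*pi_s_3 + 5/16*pi_s_4
  pi_s_2 = 1/8*pi_s_1 + 3/16*pi_s_2 + 1/8*pi_s_3 + 3/8*pi_s_4
  pi_s_3 = 1/4*pi_s_1 + 11/16*pi_s_2 + 1/2*pi_s_3 + 1/16*pi_s_4
  pi_s_4 = 5/16*pi_s_1 + 1/16*pi_s_2 + 1/16*pi_s_3 + 1/4*pi_s_4
with normalization: pi_s_1 + pi_s_2 + pi_s_3 + pi_s_4 = 1.

Using the first 3 balance equations plus normalization, the linear system A*pi = b is:
  [-11/16, 1/16, 5/16, 5/16] . pi = 0
  [1/8, -13/16, 1/8, 3/8] . pi = 0
  [1/4, 11/16, -1/2, 1/16] . pi = 0
  [1, 1, 1, 1] . pi = 1

Solving yields:
  pi_s_1 = 855/3184
  pi_s_2 = 35/199
  pi_s_3 = 1261/3184
  pi_s_4 = 127/796

Verification (pi * P):
  855/3184*5/16 + 35/199*1/16 + 1261/3184*5/16 + 127/796*5/16 = 855/3184 = pi_s_1  (ok)
  855/3184*1/8 + 35/199*3/16 + 1261/3184*1/8 + 127/796*3/8 = 35/199 = pi_s_2  (ok)
  855/3184*1/4 + 35/199*11/16 + 1261/3184*1/2 + 127/796*1/16 = 1261/3184 = pi_s_3  (ok)
  855/3184*5/16 + 35/199*1/16 + 1261/3184*1/16 + 127/796*1/4 = 127/796 = pi_s_4  (ok)

Answer: 855/3184 35/199 1261/3184 127/796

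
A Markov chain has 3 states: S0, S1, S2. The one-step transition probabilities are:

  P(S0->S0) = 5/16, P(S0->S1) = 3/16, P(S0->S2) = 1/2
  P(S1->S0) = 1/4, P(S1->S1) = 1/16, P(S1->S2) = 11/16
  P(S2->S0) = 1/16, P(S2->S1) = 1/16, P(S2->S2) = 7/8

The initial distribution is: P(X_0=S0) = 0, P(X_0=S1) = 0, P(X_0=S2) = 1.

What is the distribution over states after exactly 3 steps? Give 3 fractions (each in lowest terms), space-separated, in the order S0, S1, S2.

Propagating the distribution step by step (d_{t+1} = d_t * P):
d_0 = (S0=0, S1=0, S2=1)
  d_1[S0] = 0*5/16 + 0*1/4 + 1*1/16 = 1/16
  d_1[S1] = 0*3/16 + 0*1/16 + 1*1/16 = 1/16
  d_1[S2] = 0*1/2 + 0*11/16 + 1*7/8 = 7/8
d_1 = (S0=1/16, S1=1/16, S2=7/8)
  d_2[S0] = 1/16*5/16 + 1/16*1/4 + 7/8*1/16 = 23/256
  d_2[S1] = 1/16*3/16 + 1/16*1/16 + 7/8*1/16 = 9/128
  d_2[S2] = 1/16*1/2 + 1/16*11/16 + 7/8*7/8 = 215/256
d_2 = (S0=23/256, S1=9/128, S2=215/256)
  d_3[S0] = 23/256*5/16 + 9/128*1/4 + 215/256*1/16 = 201/2048
  d_3[S1] = 23/256*3/16 + 9/128*1/16 + 215/256*1/16 = 151/2048
  d_3[S2] = 23/256*1/2 + 9/128*11/16 + 215/256*7/8 = 53/64
d_3 = (S0=201/2048, S1=151/2048, S2=53/64)

Answer: 201/2048 151/2048 53/64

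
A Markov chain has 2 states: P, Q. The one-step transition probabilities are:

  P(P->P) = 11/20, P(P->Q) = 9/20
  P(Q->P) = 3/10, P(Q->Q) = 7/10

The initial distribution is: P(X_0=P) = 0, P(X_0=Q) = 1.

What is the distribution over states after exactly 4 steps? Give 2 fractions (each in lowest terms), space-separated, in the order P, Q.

Propagating the distribution step by step (d_{t+1} = d_t * P):
d_0 = (P=0, Q=1)
  d_1[P] = 0*11/20 + 1*3/10 = 3/10
  d_1[Q] = 0*9/20 + 1*7/10 = 7/10
d_1 = (P=3/10, Q=7/10)
  d_2[P] = 3/10*11/20 + 7/10*3/10 = 3/8
  d_2[Q] = 3/10*9/20 + 7/10*7/10 = 5/8
d_2 = (P=3/8, Q=5/8)
  d_3[P] = 3/8*11/20 + 5/8*3/10 = 63/160
  d_3[Q] = 3/8*9/20 + 5/8*7/10 = 97/160
d_3 = (P=63/160, Q=97/160)
  d_4[P] = 63/160*11/20 + 97/160*3/10 = 51/128
  d_4[Q] = 63/160*9/20 + 97/160*7/10 = 77/128
d_4 = (P=51/128, Q=77/128)

Answer: 51/128 77/128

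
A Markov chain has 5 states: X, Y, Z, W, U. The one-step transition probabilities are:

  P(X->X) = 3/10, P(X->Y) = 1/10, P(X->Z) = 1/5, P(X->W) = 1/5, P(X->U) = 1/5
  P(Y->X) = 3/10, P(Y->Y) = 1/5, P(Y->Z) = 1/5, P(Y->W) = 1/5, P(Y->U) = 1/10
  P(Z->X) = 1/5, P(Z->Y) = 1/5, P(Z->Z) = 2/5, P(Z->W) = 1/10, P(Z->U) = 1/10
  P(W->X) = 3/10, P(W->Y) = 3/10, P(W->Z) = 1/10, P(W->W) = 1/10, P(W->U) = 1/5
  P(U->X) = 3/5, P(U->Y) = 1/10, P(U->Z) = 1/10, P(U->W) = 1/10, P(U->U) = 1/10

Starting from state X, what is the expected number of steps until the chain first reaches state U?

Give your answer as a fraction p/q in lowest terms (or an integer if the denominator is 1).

Let h_i = expected steps to first reach U from state i.
Boundary: h_U = 0.
First-step equations for the other states:
  h_X = 1 + 3/10*h_X + 1/10*h_Y + 1/5*h_Z + 1/5*h_W + 1/5*h_U
  h_Y = 1 + 3/10*h_X + 1/5*h_Y + 1/5*h_Z + 1/5*h_W + 1/10*h_U
  h_Z = 1 + 1/5*h_X + 1/5*h_Y + 2/5*h_Z + 1/10*h_W + 1/10*h_U
  h_W = 1 + 3/10*h_X + 3/10*h_Y + 1/10*h_Z + 1/10*h_W + 1/5*h_U

Substituting h_U = 0 and rearranging gives the linear system (I - Q) h = 1:
  [7/10, -1/10, -1/5, -1/5] . (h_X, h_Y, h_Z, h_W) = 1
  [-3/10, 4/5, -1/5, -1/5] . (h_X, h_Y, h_Z, h_W) = 1
  [-1/5, -1/5, 3/5, -1/10] . (h_X, h_Y, h_Z, h_W) = 1
  [-3/10, -3/10, -1/10, 9/10] . (h_X, h_Y, h_Z, h_W) = 1

Solving yields:
  h_X = 870/139
  h_Y = 2900/417
  h_Z = 990/139
  h_W = 2630/417

Starting state is X, so the expected hitting time is h_X = 870/139.

Answer: 870/139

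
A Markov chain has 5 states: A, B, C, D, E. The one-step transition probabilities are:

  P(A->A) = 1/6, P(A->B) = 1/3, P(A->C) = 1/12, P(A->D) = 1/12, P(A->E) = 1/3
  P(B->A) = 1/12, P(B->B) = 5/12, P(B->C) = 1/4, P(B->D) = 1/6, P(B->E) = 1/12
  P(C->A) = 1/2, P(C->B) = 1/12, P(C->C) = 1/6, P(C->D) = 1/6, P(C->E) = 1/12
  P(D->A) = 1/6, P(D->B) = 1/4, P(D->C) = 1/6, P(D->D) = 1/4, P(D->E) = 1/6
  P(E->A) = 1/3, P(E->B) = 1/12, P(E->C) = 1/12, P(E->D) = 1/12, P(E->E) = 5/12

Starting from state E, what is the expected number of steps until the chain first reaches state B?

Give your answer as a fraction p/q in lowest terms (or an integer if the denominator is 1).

Answer: 654/113

Derivation:
Let h_i = expected steps to first reach B from state i.
Boundary: h_B = 0.
First-step equations for the other states:
  h_A = 1 + 1/6*h_A + 1/3*h_B + 1/12*h_C + 1/12*h_D + 1/3*h_E
  h_C = 1 + 1/2*h_A + 1/12*h_B + 1/6*h_C + 1/6*h_D + 1/12*h_E
  h_D = 1 + 1/6*h_A + 1/4*h_B + 1/6*h_C + 1/4*h_D + 1/6*h_E
  h_E = 1 + 1/3*h_A + 1/12*h_B + 1/12*h_C + 1/12*h_D + 5/12*h_E

Substituting h_B = 0 and rearranging gives the linear system (I - Q) h = 1:
  [5/6, -1/12, -1/12, -1/3] . (h_A, h_C, h_D, h_E) = 1
  [-1/2, 5/6, -1/6, -1/12] . (h_A, h_C, h_D, h_E) = 1
  [-1/6, -1/6, 3/4, -1/6] . (h_A, h_C, h_D, h_E) = 1
  [-1/3, -1/12, -1/12, 7/12] . (h_A, h_C, h_D, h_E) = 1

Solving yields:
  h_A = 3597/791
  h_C = 4332/791
  h_D = 3834/791
  h_E = 654/113

Starting state is E, so the expected hitting time is h_E = 654/113.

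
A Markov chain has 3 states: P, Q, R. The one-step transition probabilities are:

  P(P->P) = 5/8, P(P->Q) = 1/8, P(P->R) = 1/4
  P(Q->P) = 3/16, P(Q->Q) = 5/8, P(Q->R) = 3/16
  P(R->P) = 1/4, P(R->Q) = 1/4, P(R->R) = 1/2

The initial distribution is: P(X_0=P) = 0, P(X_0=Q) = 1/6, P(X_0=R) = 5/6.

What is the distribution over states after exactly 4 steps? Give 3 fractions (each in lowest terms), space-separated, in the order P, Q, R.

Propagating the distribution step by step (d_{t+1} = d_t * P):
d_0 = (P=0, Q=1/6, R=5/6)
  d_1[P] = 0*5/8 + 1/6*3/16 + 5/6*1/4 = 23/96
  d_1[Q] = 0*1/8 + 1/6*5/8 + 5/6*1/4 = 5/16
  d_1[R] = 0*1/4 + 1/6*3/16 + 5/6*1/2 = 43/96
d_1 = (P=23/96, Q=5/16, R=43/96)
  d_2[P] = 23/96*5/8 + 5/16*3/16 + 43/96*1/4 = 41/128
  d_2[Q] = 23/96*1/8 + 5/16*5/8 + 43/96*1/4 = 259/768
  d_2[R] = 23/96*1/4 + 5/16*3/16 + 43/96*1/2 = 263/768
d_2 = (P=41/128, Q=259/768, R=263/768)
  d_3[P] = 41/128*5/8 + 259/768*3/16 + 263/768*1/4 = 4289/12288
  d_3[Q] = 41/128*1/8 + 259/768*5/8 + 263/768*1/4 = 689/2048
  d_3[R] = 41/128*1/4 + 259/768*3/16 + 263/768*1/2 = 3865/12288
d_3 = (P=4289/12288, Q=689/2048, R=3865/12288)
  d_4[P] = 4289/12288*5/8 + 689/2048*3/16 + 3865/12288*1/4 = 737/2048
  d_4[Q] = 4289/12288*1/8 + 689/2048*5/8 + 3865/12288*1/4 = 32689/98304
  d_4[R] = 4289/12288*1/4 + 689/2048*3/16 + 3865/12288*1/2 = 30239/98304
d_4 = (P=737/2048, Q=32689/98304, R=30239/98304)

Answer: 737/2048 32689/98304 30239/98304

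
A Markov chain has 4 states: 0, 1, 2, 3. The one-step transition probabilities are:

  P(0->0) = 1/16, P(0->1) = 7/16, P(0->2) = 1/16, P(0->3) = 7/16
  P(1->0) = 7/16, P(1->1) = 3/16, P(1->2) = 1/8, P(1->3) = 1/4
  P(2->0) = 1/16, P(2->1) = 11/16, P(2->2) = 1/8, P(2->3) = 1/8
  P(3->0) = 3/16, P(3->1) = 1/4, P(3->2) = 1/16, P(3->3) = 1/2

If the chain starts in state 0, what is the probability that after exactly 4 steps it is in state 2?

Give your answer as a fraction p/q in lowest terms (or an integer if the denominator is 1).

Answer: 723/8192

Derivation:
Computing P^4 by repeated multiplication:
P^1 =
  0: [1/16, 7/16, 1/16, 7/16]
  1: [7/16, 3/16, 1/8, 1/4]
  2: [1/16, 11/16, 1/8, 1/8]
  3: [3/16, 1/4, 1/16, 1/2]
P^2 =
  0: [9/32, 67/256, 3/32, 93/256]
  1: [21/128, 3/8, 21/256, 97/256]
  2: [43/128, 35/128, 29/256, 71/256]
  3: [7/32, 19/64, 21/256, 103/256]
P^3 =
  0: [211/1024, 1341/4096, 347/4096, 391/1024]
  1: [513/2048, 1201/4096, 373/4096, 187/512]
  2: [409/2048, 1415/4096, 355/4096, 377/1024]
  3: [459/2048, 1263/4096, 353/4096, 781/2048]
P^4 =
  0: [7635/32768, 5001/16384, 723/8192, 12239/32768]
  1: [7147/32768, 2609/8192, 2835/32768, 6175/16384]
  2: [7801/32768, 4977/16384, 2933/32768, 755/2048]
  3: [7399/32768, 10173/32768, 357/4096, 3085/8192]

(P^4)[0 -> 2] = 723/8192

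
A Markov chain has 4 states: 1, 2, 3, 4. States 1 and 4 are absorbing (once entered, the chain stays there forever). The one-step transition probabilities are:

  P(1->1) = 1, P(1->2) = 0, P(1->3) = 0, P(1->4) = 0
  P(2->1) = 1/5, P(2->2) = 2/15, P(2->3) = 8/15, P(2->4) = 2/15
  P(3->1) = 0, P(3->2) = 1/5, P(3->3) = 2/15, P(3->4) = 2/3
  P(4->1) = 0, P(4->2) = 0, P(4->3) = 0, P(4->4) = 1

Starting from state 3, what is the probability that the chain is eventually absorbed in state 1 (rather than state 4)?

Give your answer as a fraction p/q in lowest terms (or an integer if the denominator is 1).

Let a_i = P(absorbed in 1 | start in state i).
Boundary conditions: a_1 = 1, a_4 = 0.
For each transient state i, a_i = sum_j P(i->j) * a_j:
  a_2 = 1/5*a_1 + 2/15*a_2 + 8/15*a_3 + 2/15*a_4
  a_3 = 0*a_1 + 1/5*a_2 + 2/15*a_3 + 2/3*a_4

Substituting a_1 = 1 and a_4 = 0, rearrange to (I - Q) a = r where r[i] = P(i -> 1):
  [13/15, -8/15] . (a_2, a_3) = 1/5
  [-1/5, 13/15] . (a_2, a_3) = 0

Solving yields:
  a_2 = 39/145
  a_3 = 9/145

Starting state is 3, so the absorption probability is a_3 = 9/145.

Answer: 9/145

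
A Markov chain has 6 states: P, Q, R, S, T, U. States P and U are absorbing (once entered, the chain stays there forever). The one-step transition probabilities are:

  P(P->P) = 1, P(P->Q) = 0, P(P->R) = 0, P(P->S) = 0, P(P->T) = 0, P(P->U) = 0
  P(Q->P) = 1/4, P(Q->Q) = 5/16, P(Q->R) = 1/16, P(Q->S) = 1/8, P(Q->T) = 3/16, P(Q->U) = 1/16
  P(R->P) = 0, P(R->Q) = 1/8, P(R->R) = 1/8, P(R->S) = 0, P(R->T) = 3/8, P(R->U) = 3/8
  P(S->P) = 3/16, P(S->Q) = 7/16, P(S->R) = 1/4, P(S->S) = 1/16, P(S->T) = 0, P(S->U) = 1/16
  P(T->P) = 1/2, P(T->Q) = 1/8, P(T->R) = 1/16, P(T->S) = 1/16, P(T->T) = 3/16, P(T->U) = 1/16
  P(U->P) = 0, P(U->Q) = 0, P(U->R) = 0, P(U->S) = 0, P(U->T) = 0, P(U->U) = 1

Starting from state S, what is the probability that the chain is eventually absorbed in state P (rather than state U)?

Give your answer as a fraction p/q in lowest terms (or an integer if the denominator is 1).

Let a_i = P(absorbed in P | start in state i).
Boundary conditions: a_P = 1, a_U = 0.
For each transient state i, a_i = sum_j P(i->j) * a_j:
  a_Q = 1/4*a_P + 5/16*a_Q + 1/16*a_R + 1/8*a_S + 3/16*a_T + 1/16*a_U
  a_R = 0*a_P + 1/8*a_Q + 1/8*a_R + 0*a_S + 3/8*a_T + 3/8*a_U
  a_S = 3/16*a_P + 7/16*a_Q + 1/4*a_R + 1/16*a_S + 0*a_T + 1/16*a_U
  a_T = 1/2*a_P + 1/8*a_Q + 1/16*a_R + 1/16*a_S + 3/16*a_T + 1/16*a_U

Substituting a_P = 1 and a_U = 0, rearrange to (I - Q) a = r where r[i] = P(i -> P):
  [11/16, -1/16, -1/8, -3/16] . (a_Q, a_R, a_S, a_T) = 1/4
  [-1/8, 7/8, 0, -3/8] . (a_Q, a_R, a_S, a_T) = 0
  [-7/16, -1/4, 15/16, 0] . (a_Q, a_R, a_S, a_T) = 3/16
  [-1/8, -1/16, -1/16, 13/16] . (a_Q, a_R, a_S, a_T) = 1/2

Solving yields:
  a_Q = 1113/1483
  a_R = 2715/5932
  a_S = 997/1483
  a_T = 4851/5932

Starting state is S, so the absorption probability is a_S = 997/1483.

Answer: 997/1483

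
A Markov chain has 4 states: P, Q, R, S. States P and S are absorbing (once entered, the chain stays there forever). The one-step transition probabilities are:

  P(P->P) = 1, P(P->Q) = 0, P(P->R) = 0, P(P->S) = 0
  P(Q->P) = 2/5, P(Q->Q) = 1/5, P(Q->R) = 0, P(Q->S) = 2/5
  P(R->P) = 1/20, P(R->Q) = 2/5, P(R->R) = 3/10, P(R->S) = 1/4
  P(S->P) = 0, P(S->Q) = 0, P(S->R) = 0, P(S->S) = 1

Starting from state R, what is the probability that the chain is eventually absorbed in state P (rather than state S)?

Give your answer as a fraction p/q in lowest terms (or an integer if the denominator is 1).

Let a_i = P(absorbed in P | start in state i).
Boundary conditions: a_P = 1, a_S = 0.
For each transient state i, a_i = sum_j P(i->j) * a_j:
  a_Q = 2/5*a_P + 1/5*a_Q + 0*a_R + 2/5*a_S
  a_R = 1/20*a_P + 2/5*a_Q + 3/10*a_R + 1/4*a_S

Substituting a_P = 1 and a_S = 0, rearrange to (I - Q) a = r where r[i] = P(i -> P):
  [4/5, 0] . (a_Q, a_R) = 2/5
  [-2/5, 7/10] . (a_Q, a_R) = 1/20

Solving yields:
  a_Q = 1/2
  a_R = 5/14

Starting state is R, so the absorption probability is a_R = 5/14.

Answer: 5/14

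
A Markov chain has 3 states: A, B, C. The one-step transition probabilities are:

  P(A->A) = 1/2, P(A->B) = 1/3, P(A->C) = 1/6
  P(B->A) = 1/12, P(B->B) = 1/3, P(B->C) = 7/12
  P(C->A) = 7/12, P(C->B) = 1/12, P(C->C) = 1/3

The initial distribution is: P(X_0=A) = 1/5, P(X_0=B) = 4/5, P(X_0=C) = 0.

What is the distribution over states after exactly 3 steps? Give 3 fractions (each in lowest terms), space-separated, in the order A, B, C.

Propagating the distribution step by step (d_{t+1} = d_t * P):
d_0 = (A=1/5, B=4/5, C=0)
  d_1[A] = 1/5*1/2 + 4/5*1/12 + 0*7/12 = 1/6
  d_1[B] = 1/5*1/3 + 4/5*1/3 + 0*1/12 = 1/3
  d_1[C] = 1/5*1/6 + 4/5*7/12 + 0*1/3 = 1/2
d_1 = (A=1/6, B=1/3, C=1/2)
  d_2[A] = 1/6*1/2 + 1/3*1/12 + 1/2*7/12 = 29/72
  d_2[B] = 1/6*1/3 + 1/3*1/3 + 1/2*1/12 = 5/24
  d_2[C] = 1/6*1/6 + 1/3*7/12 + 1/2*1/3 = 7/18
d_2 = (A=29/72, B=5/24, C=7/18)
  d_3[A] = 29/72*1/2 + 5/24*1/12 + 7/18*7/12 = 385/864
  d_3[B] = 29/72*1/3 + 5/24*1/3 + 7/18*1/12 = 17/72
  d_3[C] = 29/72*1/6 + 5/24*7/12 + 7/18*1/3 = 275/864
d_3 = (A=385/864, B=17/72, C=275/864)

Answer: 385/864 17/72 275/864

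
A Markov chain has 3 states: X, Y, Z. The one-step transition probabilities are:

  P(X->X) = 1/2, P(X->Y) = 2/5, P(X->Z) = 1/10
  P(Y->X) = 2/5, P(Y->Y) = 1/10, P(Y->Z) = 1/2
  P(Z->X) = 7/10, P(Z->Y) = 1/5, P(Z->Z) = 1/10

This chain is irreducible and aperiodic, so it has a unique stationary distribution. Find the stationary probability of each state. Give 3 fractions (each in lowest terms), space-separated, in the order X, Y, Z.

The stationary distribution satisfies pi = pi * P, i.e.:
  pi_X = 1/2*pi_X + 2/5*pi_Y + 7/10*pi_Z
  pi_Y = 2/5*pi_X + 1/10*pi_Y + 1/5*pi_Z
  pi_Z = 1/10*pi_X + 1/2*pi_Y + 1/10*pi_Z
with normalization: pi_X + pi_Y + pi_Z = 1.

Using the first 2 balance equations plus normalization, the linear system A*pi = b is:
  [-1/2, 2/5, 7/10] . pi = 0
  [2/5, -9/10, 1/5] . pi = 0
  [1, 1, 1] . pi = 1

Solving yields:
  pi_X = 71/138
  pi_Y = 19/69
  pi_Z = 29/138

Verification (pi * P):
  71/138*1/2 + 19/69*2/5 + 29/138*7/10 = 71/138 = pi_X  (ok)
  71/138*2/5 + 19/69*1/10 + 29/138*1/5 = 19/69 = pi_Y  (ok)
  71/138*1/10 + 19/69*1/2 + 29/138*1/10 = 29/138 = pi_Z  (ok)

Answer: 71/138 19/69 29/138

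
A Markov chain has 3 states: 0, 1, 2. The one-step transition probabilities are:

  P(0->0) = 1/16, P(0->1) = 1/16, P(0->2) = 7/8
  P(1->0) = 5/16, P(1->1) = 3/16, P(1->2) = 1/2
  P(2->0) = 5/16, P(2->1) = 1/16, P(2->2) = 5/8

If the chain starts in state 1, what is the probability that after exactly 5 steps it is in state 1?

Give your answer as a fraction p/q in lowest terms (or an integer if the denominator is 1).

Answer: 4683/65536

Derivation:
Computing P^5 by repeated multiplication:
P^1 =
  0: [1/16, 1/16, 7/8]
  1: [5/16, 3/16, 1/2]
  2: [5/16, 1/16, 5/8]
P^2 =
  0: [19/64, 9/128, 81/128]
  1: [15/64, 11/128, 87/128]
  2: [15/64, 9/128, 89/128]
P^3 =
  0: [61/256, 73/1024, 707/1024]
  1: [65/256, 75/1024, 689/1024]
  2: [65/256, 73/1024, 691/1024]
P^4 =
  0: [259/1024, 585/8192, 5535/8192]
  1: [255/1024, 587/8192, 5565/8192]
  2: [255/1024, 585/8192, 5567/8192]
P^5 =
  0: [1021/4096, 4681/65536, 44519/65536]
  1: [1025/4096, 4683/65536, 44453/65536]
  2: [1025/4096, 4681/65536, 44455/65536]

(P^5)[1 -> 1] = 4683/65536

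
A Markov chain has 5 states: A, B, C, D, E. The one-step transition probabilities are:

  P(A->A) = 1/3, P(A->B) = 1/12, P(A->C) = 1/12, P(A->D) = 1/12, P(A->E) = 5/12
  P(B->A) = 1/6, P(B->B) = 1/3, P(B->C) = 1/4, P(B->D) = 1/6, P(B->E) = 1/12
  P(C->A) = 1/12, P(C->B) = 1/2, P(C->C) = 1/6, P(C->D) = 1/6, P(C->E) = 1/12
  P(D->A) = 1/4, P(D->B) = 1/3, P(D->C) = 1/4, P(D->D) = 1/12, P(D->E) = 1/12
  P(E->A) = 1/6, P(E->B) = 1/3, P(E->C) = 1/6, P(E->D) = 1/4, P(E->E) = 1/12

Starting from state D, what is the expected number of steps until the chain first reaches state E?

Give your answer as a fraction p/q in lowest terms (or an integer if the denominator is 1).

Let h_i = expected steps to first reach E from state i.
Boundary: h_E = 0.
First-step equations for the other states:
  h_A = 1 + 1/3*h_A + 1/12*h_B + 1/12*h_C + 1/12*h_D + 5/12*h_E
  h_B = 1 + 1/6*h_A + 1/3*h_B + 1/4*h_C + 1/6*h_D + 1/12*h_E
  h_C = 1 + 1/12*h_A + 1/2*h_B + 1/6*h_C + 1/6*h_D + 1/12*h_E
  h_D = 1 + 1/4*h_A + 1/3*h_B + 1/4*h_C + 1/12*h_D + 1/12*h_E

Substituting h_E = 0 and rearranging gives the linear system (I - Q) h = 1:
  [2/3, -1/12, -1/12, -1/12] . (h_A, h_B, h_C, h_D) = 1
  [-1/6, 2/3, -1/4, -1/6] . (h_A, h_B, h_C, h_D) = 1
  [-1/12, -1/2, 5/6, -1/6] . (h_A, h_B, h_C, h_D) = 1
  [-1/4, -1/3, -1/4, 11/12] . (h_A, h_B, h_C, h_D) = 1

Solving yields:
  h_A = 924/229
  h_B = 1548/229
  h_C = 1596/229
  h_D = 1500/229

Starting state is D, so the expected hitting time is h_D = 1500/229.

Answer: 1500/229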